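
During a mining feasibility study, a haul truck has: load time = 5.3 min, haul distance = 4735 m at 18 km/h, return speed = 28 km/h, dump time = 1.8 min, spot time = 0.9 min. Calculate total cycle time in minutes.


Convert haul speed to m/min: 18 * 1000/60 = 300 m/min
Haul time = 4735 / 300 = 15.78333333 min
Convert return speed to m/min: 28 * 1000/60 = 466.6666667 m/min
Return time = 4735 / 466.6666667 = 10.14642857 min
Total cycle time:
= 5.3 + 15.78333333 + 1.8 + 10.14642857 + 0.9
= 33.9298 min

33.9298 min


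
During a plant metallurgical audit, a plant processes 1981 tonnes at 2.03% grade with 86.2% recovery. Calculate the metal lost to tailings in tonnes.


Total metal in feed:
= 1981 * 2.03 / 100 = 40.2143 tonnes
Metal recovered:
= 40.2143 * 86.2 / 100 = 34.6647266 tonnes
Metal lost to tailings:
= 40.2143 - 34.6647266
= 5.5496 tonnes

5.5496 tonnes


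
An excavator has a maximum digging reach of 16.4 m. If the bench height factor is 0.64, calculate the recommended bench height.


Bench height = reach * factor
= 16.4 * 0.64
= 10.496 m

10.496 m


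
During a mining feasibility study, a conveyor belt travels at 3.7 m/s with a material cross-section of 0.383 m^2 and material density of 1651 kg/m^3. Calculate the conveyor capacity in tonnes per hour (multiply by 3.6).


8422.6756 t/h

Volumetric flow = speed * area
= 3.7 * 0.383 = 1.4171 m^3/s
Mass flow = volumetric * density
= 1.4171 * 1651 = 2339.6321 kg/s
Convert to t/h: multiply by 3.6
Capacity = 2339.6321 * 3.6
= 8422.6756 t/h


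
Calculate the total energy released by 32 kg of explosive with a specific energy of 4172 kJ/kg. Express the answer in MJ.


Energy = mass * specific_energy / 1000
= 32 * 4172 / 1000
= 133504 / 1000
= 133.504 MJ

133.504 MJ


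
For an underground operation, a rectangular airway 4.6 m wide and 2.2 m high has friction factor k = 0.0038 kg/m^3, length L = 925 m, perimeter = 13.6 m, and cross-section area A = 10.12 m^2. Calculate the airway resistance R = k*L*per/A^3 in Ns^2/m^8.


Compute the numerator:
k * L * per = 0.0038 * 925 * 13.6
= 47.804
Compute the denominator:
A^3 = 10.12^3 = 1036.433728
Resistance:
R = 47.804 / 1036.433728
= 0.0461 Ns^2/m^8

0.0461 Ns^2/m^8


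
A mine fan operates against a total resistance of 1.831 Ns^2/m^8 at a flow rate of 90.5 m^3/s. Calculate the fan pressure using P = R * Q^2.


Compute Q^2:
Q^2 = 90.5^2 = 8190.25
Compute pressure:
P = R * Q^2 = 1.831 * 8190.25
= 14996.3478 Pa

14996.3478 Pa


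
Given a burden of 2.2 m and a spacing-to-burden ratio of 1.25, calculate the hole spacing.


2.75 m

Spacing = burden * ratio
= 2.2 * 1.25
= 2.75 m


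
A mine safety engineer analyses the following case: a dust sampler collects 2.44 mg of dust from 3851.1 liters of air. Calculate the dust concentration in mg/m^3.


Convert liters to m^3: 1 m^3 = 1000 L
Concentration = mass / volume * 1000
= 2.44 / 3851.1 * 1000
= 0.0006335852094 * 1000
= 0.6336 mg/m^3

0.6336 mg/m^3


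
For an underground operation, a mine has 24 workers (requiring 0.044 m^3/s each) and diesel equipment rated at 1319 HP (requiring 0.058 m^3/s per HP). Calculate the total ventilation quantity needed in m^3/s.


Airflow for workers:
Q_people = 24 * 0.044 = 1.056 m^3/s
Airflow for diesel equipment:
Q_diesel = 1319 * 0.058 = 76.502 m^3/s
Total ventilation:
Q_total = 1.056 + 76.502
= 77.558 m^3/s

77.558 m^3/s


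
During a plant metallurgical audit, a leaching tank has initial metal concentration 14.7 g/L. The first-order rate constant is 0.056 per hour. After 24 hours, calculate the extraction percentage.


73.92%

Compute the exponent:
-k * t = -0.056 * 24 = -1.344
Remaining concentration:
C = 14.7 * exp(-1.344)
= 14.7 * 0.2608003779
= 3.833765555 g/L
Extracted = 14.7 - 3.833765555 = 10.86623445 g/L
Extraction % = 10.86623445 / 14.7 * 100
= 73.92%


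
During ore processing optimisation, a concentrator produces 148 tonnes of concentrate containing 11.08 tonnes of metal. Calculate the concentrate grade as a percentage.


7.4865%

Grade = (metal in concentrate / concentrate mass) * 100
= (11.08 / 148) * 100
= 0.07486486486 * 100
= 7.4865%


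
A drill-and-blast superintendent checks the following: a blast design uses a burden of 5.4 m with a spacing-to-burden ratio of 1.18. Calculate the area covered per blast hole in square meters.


34.4088 m^2

First, find the spacing:
Spacing = burden * ratio = 5.4 * 1.18
= 6.372 m
Then, calculate the area:
Area = burden * spacing = 5.4 * 6.372
= 34.4088 m^2


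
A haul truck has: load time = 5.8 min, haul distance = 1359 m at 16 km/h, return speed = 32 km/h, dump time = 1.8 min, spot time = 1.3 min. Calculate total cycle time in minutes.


Convert haul speed to m/min: 16 * 1000/60 = 266.6666667 m/min
Haul time = 1359 / 266.6666667 = 5.09625 min
Convert return speed to m/min: 32 * 1000/60 = 533.3333333 m/min
Return time = 1359 / 533.3333333 = 2.548125 min
Total cycle time:
= 5.8 + 5.09625 + 1.8 + 2.548125 + 1.3
= 16.5444 min

16.5444 min


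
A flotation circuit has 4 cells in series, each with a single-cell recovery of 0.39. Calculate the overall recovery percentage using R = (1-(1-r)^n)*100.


86.1542%

Complement of single-cell recovery:
1 - r = 1 - 0.39 = 0.61
Raise to power n:
(1 - r)^4 = 0.61^4 = 0.13845841
Overall recovery:
R = (1 - 0.13845841) * 100
= 86.1542%


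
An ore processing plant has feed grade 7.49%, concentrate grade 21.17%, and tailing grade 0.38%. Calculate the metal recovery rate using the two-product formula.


Using the two-product formula:
R = 100 * c * (f - t) / (f * (c - t))
Numerator = 100 * 21.17 * (7.49 - 0.38)
= 100 * 21.17 * 7.11
= 15051.87
Denominator = 7.49 * (21.17 - 0.38)
= 7.49 * 20.79
= 155.7171
R = 15051.87 / 155.7171
= 96.6616%

96.6616%


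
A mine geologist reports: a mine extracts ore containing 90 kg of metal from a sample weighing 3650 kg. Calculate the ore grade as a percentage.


2.4658%

Ore grade = (metal mass / ore mass) * 100
= (90 / 3650) * 100
= 0.02465753425 * 100
= 2.4658%


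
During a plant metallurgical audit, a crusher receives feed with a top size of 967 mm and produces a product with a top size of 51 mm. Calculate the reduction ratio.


Reduction ratio = feed size / product size
= 967 / 51
= 18.9608

18.9608


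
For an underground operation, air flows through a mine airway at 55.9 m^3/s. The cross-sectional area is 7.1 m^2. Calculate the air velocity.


7.8732 m/s

Velocity = flow rate / cross-sectional area
= 55.9 / 7.1
= 7.8732 m/s


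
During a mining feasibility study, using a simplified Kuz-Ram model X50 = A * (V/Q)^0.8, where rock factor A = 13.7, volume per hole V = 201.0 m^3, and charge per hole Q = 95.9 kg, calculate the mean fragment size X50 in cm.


24.7641 cm

Compute V/Q:
V/Q = 201.0 / 95.9 = 2.095933264
Raise to the power 0.8:
(V/Q)^0.8 = 2.095933264^0.8 = 1.80759845
Multiply by A:
X50 = 13.7 * 1.80759845
= 24.7641 cm


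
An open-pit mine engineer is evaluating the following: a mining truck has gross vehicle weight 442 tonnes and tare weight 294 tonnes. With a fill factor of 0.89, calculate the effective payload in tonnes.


131.72 tonnes

Maximum payload = gross - tare
= 442 - 294 = 148 tonnes
Effective payload = max payload * fill factor
= 148 * 0.89
= 131.72 tonnes


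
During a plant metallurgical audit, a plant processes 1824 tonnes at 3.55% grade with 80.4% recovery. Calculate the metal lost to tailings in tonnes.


Total metal in feed:
= 1824 * 3.55 / 100 = 64.752 tonnes
Metal recovered:
= 64.752 * 80.4 / 100 = 52.060608 tonnes
Metal lost to tailings:
= 64.752 - 52.060608
= 12.6914 tonnes

12.6914 tonnes


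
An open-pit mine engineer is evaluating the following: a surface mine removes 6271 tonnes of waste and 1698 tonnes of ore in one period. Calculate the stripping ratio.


Stripping ratio = waste tonnage / ore tonnage
= 6271 / 1698
= 3.6932

3.6932


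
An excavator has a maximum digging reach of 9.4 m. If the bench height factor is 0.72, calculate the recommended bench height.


6.768 m

Bench height = reach * factor
= 9.4 * 0.72
= 6.768 m


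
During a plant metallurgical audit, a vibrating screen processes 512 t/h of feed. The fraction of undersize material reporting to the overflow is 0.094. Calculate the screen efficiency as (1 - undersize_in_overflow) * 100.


90.6%

Screen efficiency = (1 - fraction of undersize in overflow) * 100
= (1 - 0.094) * 100
= 0.906 * 100
= 90.6%


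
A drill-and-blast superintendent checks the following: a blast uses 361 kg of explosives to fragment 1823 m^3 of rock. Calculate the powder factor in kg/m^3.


0.198 kg/m^3

Powder factor = explosive mass / rock volume
= 361 / 1823
= 0.198 kg/m^3


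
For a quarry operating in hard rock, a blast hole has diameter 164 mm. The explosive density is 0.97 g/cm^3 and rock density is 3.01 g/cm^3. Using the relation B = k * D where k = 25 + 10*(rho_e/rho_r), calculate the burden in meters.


4.6285 m

First, compute k:
rho_e / rho_r = 0.97 / 3.01 = 0.3222591362
k = 25 + 10 * 0.3222591362 = 28.22259136
Then, compute burden:
B = k * D / 1000 = 28.22259136 * 164 / 1000
= 4628.504983 / 1000
= 4.6285 m


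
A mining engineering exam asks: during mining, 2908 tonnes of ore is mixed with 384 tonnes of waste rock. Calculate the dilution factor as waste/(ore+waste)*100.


11.6646%

Total material = ore + waste
= 2908 + 384 = 3292 tonnes
Dilution = waste / total * 100
= 384 / 3292 * 100
= 0.1166464156 * 100
= 11.6646%


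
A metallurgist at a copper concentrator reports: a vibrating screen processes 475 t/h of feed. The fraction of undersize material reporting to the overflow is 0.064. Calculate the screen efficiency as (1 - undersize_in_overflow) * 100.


93.6%

Screen efficiency = (1 - fraction of undersize in overflow) * 100
= (1 - 0.064) * 100
= 0.936 * 100
= 93.6%


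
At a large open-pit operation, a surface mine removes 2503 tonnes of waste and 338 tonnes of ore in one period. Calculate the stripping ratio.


Stripping ratio = waste tonnage / ore tonnage
= 2503 / 338
= 7.4053

7.4053


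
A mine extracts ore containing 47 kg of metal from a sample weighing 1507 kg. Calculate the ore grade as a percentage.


3.1188%

Ore grade = (metal mass / ore mass) * 100
= (47 / 1507) * 100
= 0.03118779031 * 100
= 3.1188%


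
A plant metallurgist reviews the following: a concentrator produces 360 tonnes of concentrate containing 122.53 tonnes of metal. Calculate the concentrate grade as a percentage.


Grade = (metal in concentrate / concentrate mass) * 100
= (122.53 / 360) * 100
= 0.3403611111 * 100
= 34.0361%

34.0361%


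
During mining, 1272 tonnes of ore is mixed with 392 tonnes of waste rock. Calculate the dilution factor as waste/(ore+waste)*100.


Total material = ore + waste
= 1272 + 392 = 1664 tonnes
Dilution = waste / total * 100
= 392 / 1664 * 100
= 0.2355769231 * 100
= 23.5577%

23.5577%


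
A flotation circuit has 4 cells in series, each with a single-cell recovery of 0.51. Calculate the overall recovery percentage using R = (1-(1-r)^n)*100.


Complement of single-cell recovery:
1 - r = 1 - 0.51 = 0.49
Raise to power n:
(1 - r)^4 = 0.49^4 = 0.05764801
Overall recovery:
R = (1 - 0.05764801) * 100
= 94.2352%

94.2352%


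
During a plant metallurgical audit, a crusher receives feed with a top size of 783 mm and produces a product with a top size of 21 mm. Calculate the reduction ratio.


Reduction ratio = feed size / product size
= 783 / 21
= 37.2857

37.2857


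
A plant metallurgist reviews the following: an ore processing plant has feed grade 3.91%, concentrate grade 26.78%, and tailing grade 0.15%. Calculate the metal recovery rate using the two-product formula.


96.7053%

Using the two-product formula:
R = 100 * c * (f - t) / (f * (c - t))
Numerator = 100 * 26.78 * (3.91 - 0.15)
= 100 * 26.78 * 3.76
= 10069.28
Denominator = 3.91 * (26.78 - 0.15)
= 3.91 * 26.63
= 104.1233
R = 10069.28 / 104.1233
= 96.7053%


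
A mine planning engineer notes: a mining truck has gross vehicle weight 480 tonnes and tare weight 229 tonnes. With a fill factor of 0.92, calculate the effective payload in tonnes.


Maximum payload = gross - tare
= 480 - 229 = 251 tonnes
Effective payload = max payload * fill factor
= 251 * 0.92
= 230.92 tonnes

230.92 tonnes


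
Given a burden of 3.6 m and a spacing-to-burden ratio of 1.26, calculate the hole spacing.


4.536 m

Spacing = burden * ratio
= 3.6 * 1.26
= 4.536 m


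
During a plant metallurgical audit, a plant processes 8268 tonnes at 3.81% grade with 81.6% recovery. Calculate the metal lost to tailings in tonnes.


Total metal in feed:
= 8268 * 3.81 / 100 = 315.0108 tonnes
Metal recovered:
= 315.0108 * 81.6 / 100 = 257.0488128 tonnes
Metal lost to tailings:
= 315.0108 - 257.0488128
= 57.962 tonnes

57.962 tonnes


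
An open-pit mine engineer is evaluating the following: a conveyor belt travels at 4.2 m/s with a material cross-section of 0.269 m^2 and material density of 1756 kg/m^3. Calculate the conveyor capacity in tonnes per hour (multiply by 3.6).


7142.1437 t/h

Volumetric flow = speed * area
= 4.2 * 0.269 = 1.1298 m^3/s
Mass flow = volumetric * density
= 1.1298 * 1756 = 1983.9288 kg/s
Convert to t/h: multiply by 3.6
Capacity = 1983.9288 * 3.6
= 7142.1437 t/h


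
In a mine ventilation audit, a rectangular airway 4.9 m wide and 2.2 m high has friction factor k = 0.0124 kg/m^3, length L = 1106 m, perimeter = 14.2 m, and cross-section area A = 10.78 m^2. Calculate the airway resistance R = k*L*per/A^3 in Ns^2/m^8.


Compute the numerator:
k * L * per = 0.0124 * 1106 * 14.2
= 194.74448
Compute the denominator:
A^3 = 10.78^3 = 1252.726552
Resistance:
R = 194.74448 / 1252.726552
= 0.1555 Ns^2/m^8

0.1555 Ns^2/m^8


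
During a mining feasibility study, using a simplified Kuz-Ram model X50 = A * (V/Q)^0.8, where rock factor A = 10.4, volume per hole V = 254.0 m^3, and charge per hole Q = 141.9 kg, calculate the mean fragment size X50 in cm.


16.5697 cm

Compute V/Q:
V/Q = 254.0 / 141.9 = 1.789992953
Raise to the power 0.8:
(V/Q)^0.8 = 1.789992953^0.8 = 1.59323947
Multiply by A:
X50 = 10.4 * 1.59323947
= 16.5697 cm


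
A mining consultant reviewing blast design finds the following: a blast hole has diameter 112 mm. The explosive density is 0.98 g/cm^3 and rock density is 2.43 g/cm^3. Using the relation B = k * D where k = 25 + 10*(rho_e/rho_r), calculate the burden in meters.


3.2517 m

First, compute k:
rho_e / rho_r = 0.98 / 2.43 = 0.4032921811
k = 25 + 10 * 0.4032921811 = 29.03292181
Then, compute burden:
B = k * D / 1000 = 29.03292181 * 112 / 1000
= 3251.687243 / 1000
= 3.2517 m


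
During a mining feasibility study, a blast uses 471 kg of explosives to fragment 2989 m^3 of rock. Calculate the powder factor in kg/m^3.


0.1576 kg/m^3

Powder factor = explosive mass / rock volume
= 471 / 2989
= 0.1576 kg/m^3


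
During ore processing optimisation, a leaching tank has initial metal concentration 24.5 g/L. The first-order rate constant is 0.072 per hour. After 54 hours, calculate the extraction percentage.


97.9514%

Compute the exponent:
-k * t = -0.072 * 54 = -3.888
Remaining concentration:
C = 24.5 * exp(-3.888)
= 24.5 * 0.02048627765
= 0.5019138024 g/L
Extracted = 24.5 - 0.5019138024 = 23.9980862 g/L
Extraction % = 23.9980862 / 24.5 * 100
= 97.9514%


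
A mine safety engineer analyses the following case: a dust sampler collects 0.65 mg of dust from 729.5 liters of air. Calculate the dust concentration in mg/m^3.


0.891 mg/m^3

Convert liters to m^3: 1 m^3 = 1000 L
Concentration = mass / volume * 1000
= 0.65 / 729.5 * 1000
= 0.0008910212474 * 1000
= 0.891 mg/m^3


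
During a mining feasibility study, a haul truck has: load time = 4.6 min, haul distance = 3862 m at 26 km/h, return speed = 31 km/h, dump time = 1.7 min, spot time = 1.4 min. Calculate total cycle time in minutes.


24.0871 min

Convert haul speed to m/min: 26 * 1000/60 = 433.3333333 m/min
Haul time = 3862 / 433.3333333 = 8.912307692 min
Convert return speed to m/min: 31 * 1000/60 = 516.6666667 m/min
Return time = 3862 / 516.6666667 = 7.47483871 min
Total cycle time:
= 4.6 + 8.912307692 + 1.7 + 7.47483871 + 1.4
= 24.0871 min


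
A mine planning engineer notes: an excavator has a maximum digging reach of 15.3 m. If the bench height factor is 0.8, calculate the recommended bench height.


Bench height = reach * factor
= 15.3 * 0.8
= 12.24 m

12.24 m


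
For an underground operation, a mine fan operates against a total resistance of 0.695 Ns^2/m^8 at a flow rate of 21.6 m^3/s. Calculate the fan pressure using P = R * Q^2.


324.2592 Pa

Compute Q^2:
Q^2 = 21.6^2 = 466.56
Compute pressure:
P = R * Q^2 = 0.695 * 466.56
= 324.2592 Pa


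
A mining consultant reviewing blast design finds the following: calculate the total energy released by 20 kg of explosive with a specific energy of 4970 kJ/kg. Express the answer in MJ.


Energy = mass * specific_energy / 1000
= 20 * 4970 / 1000
= 99400 / 1000
= 99.4 MJ

99.4 MJ


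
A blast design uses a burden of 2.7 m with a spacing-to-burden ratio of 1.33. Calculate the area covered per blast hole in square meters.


9.6957 m^2

First, find the spacing:
Spacing = burden * ratio = 2.7 * 1.33
= 3.591 m
Then, calculate the area:
Area = burden * spacing = 2.7 * 3.591
= 9.6957 m^2


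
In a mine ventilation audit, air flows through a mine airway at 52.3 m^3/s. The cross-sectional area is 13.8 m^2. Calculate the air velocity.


Velocity = flow rate / cross-sectional area
= 52.3 / 13.8
= 3.7899 m/s

3.7899 m/s


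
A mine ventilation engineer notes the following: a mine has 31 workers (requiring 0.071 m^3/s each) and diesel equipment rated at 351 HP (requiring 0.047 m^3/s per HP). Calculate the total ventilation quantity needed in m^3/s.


18.698 m^3/s

Airflow for workers:
Q_people = 31 * 0.071 = 2.201 m^3/s
Airflow for diesel equipment:
Q_diesel = 351 * 0.047 = 16.497 m^3/s
Total ventilation:
Q_total = 2.201 + 16.497
= 18.698 m^3/s


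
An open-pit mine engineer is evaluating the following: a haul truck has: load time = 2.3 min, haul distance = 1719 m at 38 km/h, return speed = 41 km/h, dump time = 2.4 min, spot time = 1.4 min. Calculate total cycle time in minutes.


11.3298 min

Convert haul speed to m/min: 38 * 1000/60 = 633.3333333 m/min
Haul time = 1719 / 633.3333333 = 2.714210526 min
Convert return speed to m/min: 41 * 1000/60 = 683.3333333 m/min
Return time = 1719 / 683.3333333 = 2.515609756 min
Total cycle time:
= 2.3 + 2.714210526 + 2.4 + 2.515609756 + 1.4
= 11.3298 min


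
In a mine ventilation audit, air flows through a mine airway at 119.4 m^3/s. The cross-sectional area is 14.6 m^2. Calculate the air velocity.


Velocity = flow rate / cross-sectional area
= 119.4 / 14.6
= 8.1781 m/s

8.1781 m/s


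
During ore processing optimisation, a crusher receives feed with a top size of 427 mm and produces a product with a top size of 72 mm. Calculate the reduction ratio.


Reduction ratio = feed size / product size
= 427 / 72
= 5.9306

5.9306


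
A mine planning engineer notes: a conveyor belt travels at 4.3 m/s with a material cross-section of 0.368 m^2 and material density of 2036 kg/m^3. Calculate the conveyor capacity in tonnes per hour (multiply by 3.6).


11598.359 t/h

Volumetric flow = speed * area
= 4.3 * 0.368 = 1.5824 m^3/s
Mass flow = volumetric * density
= 1.5824 * 2036 = 3221.7664 kg/s
Convert to t/h: multiply by 3.6
Capacity = 3221.7664 * 3.6
= 11598.359 t/h


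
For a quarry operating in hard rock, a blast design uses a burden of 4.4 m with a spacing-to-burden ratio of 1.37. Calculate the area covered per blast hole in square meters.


26.5232 m^2

First, find the spacing:
Spacing = burden * ratio = 4.4 * 1.37
= 6.028 m
Then, calculate the area:
Area = burden * spacing = 4.4 * 6.028
= 26.5232 m^2


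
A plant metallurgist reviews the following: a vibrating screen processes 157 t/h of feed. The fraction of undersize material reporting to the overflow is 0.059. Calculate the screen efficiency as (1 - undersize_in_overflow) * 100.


94.1%

Screen efficiency = (1 - fraction of undersize in overflow) * 100
= (1 - 0.059) * 100
= 0.941 * 100
= 94.1%


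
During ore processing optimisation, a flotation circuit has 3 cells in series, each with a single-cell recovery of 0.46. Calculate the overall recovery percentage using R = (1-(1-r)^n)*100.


Complement of single-cell recovery:
1 - r = 1 - 0.46 = 0.54
Raise to power n:
(1 - r)^3 = 0.54^3 = 0.157464
Overall recovery:
R = (1 - 0.157464) * 100
= 84.2536%

84.2536%


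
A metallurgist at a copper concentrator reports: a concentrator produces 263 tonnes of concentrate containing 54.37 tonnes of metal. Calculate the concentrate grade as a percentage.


Grade = (metal in concentrate / concentrate mass) * 100
= (54.37 / 263) * 100
= 0.206730038 * 100
= 20.673%

20.673%


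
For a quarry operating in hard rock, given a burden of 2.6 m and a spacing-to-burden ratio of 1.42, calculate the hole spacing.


3.692 m

Spacing = burden * ratio
= 2.6 * 1.42
= 3.692 m


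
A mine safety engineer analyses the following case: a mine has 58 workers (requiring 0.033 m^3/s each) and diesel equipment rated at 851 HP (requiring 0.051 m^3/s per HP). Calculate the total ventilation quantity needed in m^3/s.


45.315 m^3/s

Airflow for workers:
Q_people = 58 * 0.033 = 1.914 m^3/s
Airflow for diesel equipment:
Q_diesel = 851 * 0.051 = 43.401 m^3/s
Total ventilation:
Q_total = 1.914 + 43.401
= 45.315 m^3/s


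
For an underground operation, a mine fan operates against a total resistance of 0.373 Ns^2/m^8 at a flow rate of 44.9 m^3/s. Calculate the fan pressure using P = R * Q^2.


751.9717 Pa

Compute Q^2:
Q^2 = 44.9^2 = 2016.01
Compute pressure:
P = R * Q^2 = 0.373 * 2016.01
= 751.9717 Pa


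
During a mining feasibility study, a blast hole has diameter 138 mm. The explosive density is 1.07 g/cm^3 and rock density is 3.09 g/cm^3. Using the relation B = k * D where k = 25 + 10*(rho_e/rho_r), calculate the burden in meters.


First, compute k:
rho_e / rho_r = 1.07 / 3.09 = 0.3462783172
k = 25 + 10 * 0.3462783172 = 28.46278317
Then, compute burden:
B = k * D / 1000 = 28.46278317 * 138 / 1000
= 3927.864078 / 1000
= 3.9279 m

3.9279 m


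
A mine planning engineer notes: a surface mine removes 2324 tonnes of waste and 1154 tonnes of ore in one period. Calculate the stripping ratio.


2.0139

Stripping ratio = waste tonnage / ore tonnage
= 2324 / 1154
= 2.0139


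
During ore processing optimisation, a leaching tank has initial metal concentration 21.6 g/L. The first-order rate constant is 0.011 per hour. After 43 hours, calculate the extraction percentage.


37.687%

Compute the exponent:
-k * t = -0.011 * 43 = -0.473
Remaining concentration:
C = 21.6 * exp(-0.473)
= 21.6 * 0.6231300712
= 13.45960954 g/L
Extracted = 21.6 - 13.45960954 = 8.140390463 g/L
Extraction % = 8.140390463 / 21.6 * 100
= 37.687%


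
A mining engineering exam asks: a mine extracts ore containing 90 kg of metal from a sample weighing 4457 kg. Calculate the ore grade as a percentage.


2.0193%

Ore grade = (metal mass / ore mass) * 100
= (90 / 4457) * 100
= 0.0201929549 * 100
= 2.0193%


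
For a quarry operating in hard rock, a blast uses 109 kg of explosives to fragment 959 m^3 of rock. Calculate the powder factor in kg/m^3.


0.1137 kg/m^3

Powder factor = explosive mass / rock volume
= 109 / 959
= 0.1137 kg/m^3


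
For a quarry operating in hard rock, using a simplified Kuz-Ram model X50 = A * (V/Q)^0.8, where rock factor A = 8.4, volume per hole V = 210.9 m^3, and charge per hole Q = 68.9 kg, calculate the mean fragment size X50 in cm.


Compute V/Q:
V/Q = 210.9 / 68.9 = 3.06095791
Raise to the power 0.8:
(V/Q)^0.8 = 3.06095791^0.8 = 2.447292539
Multiply by A:
X50 = 8.4 * 2.447292539
= 20.5573 cm

20.5573 cm


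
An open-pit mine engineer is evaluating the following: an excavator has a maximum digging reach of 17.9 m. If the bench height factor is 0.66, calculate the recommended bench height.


11.814 m

Bench height = reach * factor
= 17.9 * 0.66
= 11.814 m


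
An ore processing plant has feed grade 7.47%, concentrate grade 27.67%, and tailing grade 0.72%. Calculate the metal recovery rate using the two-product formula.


92.7756%

Using the two-product formula:
R = 100 * c * (f - t) / (f * (c - t))
Numerator = 100 * 27.67 * (7.47 - 0.72)
= 100 * 27.67 * 6.75
= 18677.25
Denominator = 7.47 * (27.67 - 0.72)
= 7.47 * 26.95
= 201.3165
R = 18677.25 / 201.3165
= 92.7756%


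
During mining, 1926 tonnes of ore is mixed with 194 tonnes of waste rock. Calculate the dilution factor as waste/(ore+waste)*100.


9.1509%

Total material = ore + waste
= 1926 + 194 = 2120 tonnes
Dilution = waste / total * 100
= 194 / 2120 * 100
= 0.09150943396 * 100
= 9.1509%


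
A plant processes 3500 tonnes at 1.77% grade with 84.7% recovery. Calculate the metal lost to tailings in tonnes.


9.4784 tonnes

Total metal in feed:
= 3500 * 1.77 / 100 = 61.95 tonnes
Metal recovered:
= 61.95 * 84.7 / 100 = 52.47165 tonnes
Metal lost to tailings:
= 61.95 - 52.47165
= 9.4784 tonnes


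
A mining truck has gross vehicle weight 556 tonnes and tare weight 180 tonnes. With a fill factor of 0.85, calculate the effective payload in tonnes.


Maximum payload = gross - tare
= 556 - 180 = 376 tonnes
Effective payload = max payload * fill factor
= 376 * 0.85
= 319.6 tonnes

319.6 tonnes


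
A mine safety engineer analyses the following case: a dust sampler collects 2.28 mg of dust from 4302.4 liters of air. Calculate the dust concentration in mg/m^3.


0.5299 mg/m^3

Convert liters to m^3: 1 m^3 = 1000 L
Concentration = mass / volume * 1000
= 2.28 / 4302.4 * 1000
= 0.0005299367795 * 1000
= 0.5299 mg/m^3


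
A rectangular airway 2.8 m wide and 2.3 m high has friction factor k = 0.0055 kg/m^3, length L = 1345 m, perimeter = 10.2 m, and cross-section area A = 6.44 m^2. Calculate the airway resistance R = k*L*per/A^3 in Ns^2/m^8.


Compute the numerator:
k * L * per = 0.0055 * 1345 * 10.2
= 75.4545
Compute the denominator:
A^3 = 6.44^3 = 267.089984
Resistance:
R = 75.4545 / 267.089984
= 0.2825 Ns^2/m^8

0.2825 Ns^2/m^8


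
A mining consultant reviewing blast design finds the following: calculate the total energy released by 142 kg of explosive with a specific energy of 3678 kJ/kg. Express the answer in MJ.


522.276 MJ

Energy = mass * specific_energy / 1000
= 142 * 3678 / 1000
= 522276 / 1000
= 522.276 MJ


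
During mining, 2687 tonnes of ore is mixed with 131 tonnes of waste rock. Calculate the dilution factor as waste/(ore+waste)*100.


4.6487%

Total material = ore + waste
= 2687 + 131 = 2818 tonnes
Dilution = waste / total * 100
= 131 / 2818 * 100
= 0.04648687012 * 100
= 4.6487%


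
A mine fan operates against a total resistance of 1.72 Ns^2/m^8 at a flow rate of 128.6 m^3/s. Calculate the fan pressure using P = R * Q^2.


28445.2912 Pa

Compute Q^2:
Q^2 = 128.6^2 = 16537.96
Compute pressure:
P = R * Q^2 = 1.72 * 16537.96
= 28445.2912 Pa


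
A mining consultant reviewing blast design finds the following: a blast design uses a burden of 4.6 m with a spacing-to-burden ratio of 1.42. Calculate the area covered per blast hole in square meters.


30.0472 m^2

First, find the spacing:
Spacing = burden * ratio = 4.6 * 1.42
= 6.532 m
Then, calculate the area:
Area = burden * spacing = 4.6 * 6.532
= 30.0472 m^2


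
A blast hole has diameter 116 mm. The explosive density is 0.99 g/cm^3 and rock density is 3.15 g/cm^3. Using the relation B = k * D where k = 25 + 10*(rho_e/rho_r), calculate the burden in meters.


3.2646 m

First, compute k:
rho_e / rho_r = 0.99 / 3.15 = 0.3142857143
k = 25 + 10 * 0.3142857143 = 28.14285714
Then, compute burden:
B = k * D / 1000 = 28.14285714 * 116 / 1000
= 3264.571429 / 1000
= 3.2646 m


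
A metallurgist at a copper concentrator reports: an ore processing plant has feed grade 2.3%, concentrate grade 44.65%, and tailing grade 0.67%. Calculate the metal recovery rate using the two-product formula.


Using the two-product formula:
R = 100 * c * (f - t) / (f * (c - t))
Numerator = 100 * 44.65 * (2.3 - 0.67)
= 100 * 44.65 * 1.63
= 7277.95
Denominator = 2.3 * (44.65 - 0.67)
= 2.3 * 43.98
= 101.154
R = 7277.95 / 101.154
= 71.9492%

71.9492%


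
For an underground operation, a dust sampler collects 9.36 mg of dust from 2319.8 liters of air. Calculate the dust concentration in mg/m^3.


4.0348 mg/m^3

Convert liters to m^3: 1 m^3 = 1000 L
Concentration = mass / volume * 1000
= 9.36 / 2319.8 * 1000
= 0.004034830589 * 1000
= 4.0348 mg/m^3


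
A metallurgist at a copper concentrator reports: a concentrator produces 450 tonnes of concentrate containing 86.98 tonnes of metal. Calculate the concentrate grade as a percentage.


Grade = (metal in concentrate / concentrate mass) * 100
= (86.98 / 450) * 100
= 0.1932888889 * 100
= 19.3289%

19.3289%


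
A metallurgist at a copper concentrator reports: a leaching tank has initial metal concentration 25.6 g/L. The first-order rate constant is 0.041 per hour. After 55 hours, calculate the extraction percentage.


89.5126%

Compute the exponent:
-k * t = -0.041 * 55 = -2.255
Remaining concentration:
C = 25.6 * exp(-2.255)
= 25.6 * 0.1048735437
= 2.68476272 g/L
Extracted = 25.6 - 2.68476272 = 22.91523728 g/L
Extraction % = 22.91523728 / 25.6 * 100
= 89.5126%


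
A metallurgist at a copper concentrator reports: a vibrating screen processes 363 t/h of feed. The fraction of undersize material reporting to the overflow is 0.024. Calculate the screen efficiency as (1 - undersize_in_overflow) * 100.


Screen efficiency = (1 - fraction of undersize in overflow) * 100
= (1 - 0.024) * 100
= 0.976 * 100
= 97.6%

97.6%


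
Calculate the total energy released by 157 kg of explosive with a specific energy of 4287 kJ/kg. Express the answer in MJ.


Energy = mass * specific_energy / 1000
= 157 * 4287 / 1000
= 673059 / 1000
= 673.059 MJ

673.059 MJ


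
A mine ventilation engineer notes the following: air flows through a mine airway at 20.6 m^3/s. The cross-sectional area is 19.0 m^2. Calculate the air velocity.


Velocity = flow rate / cross-sectional area
= 20.6 / 19.0
= 1.0842 m/s

1.0842 m/s


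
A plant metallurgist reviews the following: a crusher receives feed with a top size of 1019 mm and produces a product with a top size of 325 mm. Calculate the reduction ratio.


3.1354

Reduction ratio = feed size / product size
= 1019 / 325
= 3.1354


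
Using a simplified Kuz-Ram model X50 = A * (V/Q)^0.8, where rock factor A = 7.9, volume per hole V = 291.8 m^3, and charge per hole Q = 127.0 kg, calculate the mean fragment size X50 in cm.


Compute V/Q:
V/Q = 291.8 / 127.0 = 2.297637795
Raise to the power 0.8:
(V/Q)^0.8 = 2.297637795^0.8 = 1.945473203
Multiply by A:
X50 = 7.9 * 1.945473203
= 15.3692 cm

15.3692 cm


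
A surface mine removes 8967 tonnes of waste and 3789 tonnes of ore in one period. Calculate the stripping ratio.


2.3666

Stripping ratio = waste tonnage / ore tonnage
= 8967 / 3789
= 2.3666


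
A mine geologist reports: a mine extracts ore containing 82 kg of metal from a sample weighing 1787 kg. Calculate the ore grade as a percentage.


Ore grade = (metal mass / ore mass) * 100
= (82 / 1787) * 100
= 0.04588696139 * 100
= 4.5887%

4.5887%


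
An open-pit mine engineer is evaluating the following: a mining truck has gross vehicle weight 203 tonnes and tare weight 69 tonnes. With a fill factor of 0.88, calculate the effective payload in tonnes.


Maximum payload = gross - tare
= 203 - 69 = 134 tonnes
Effective payload = max payload * fill factor
= 134 * 0.88
= 117.92 tonnes

117.92 tonnes


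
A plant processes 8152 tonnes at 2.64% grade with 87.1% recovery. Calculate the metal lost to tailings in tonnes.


Total metal in feed:
= 8152 * 2.64 / 100 = 215.2128 tonnes
Metal recovered:
= 215.2128 * 87.1 / 100 = 187.4503488 tonnes
Metal lost to tailings:
= 215.2128 - 187.4503488
= 27.7625 tonnes

27.7625 tonnes


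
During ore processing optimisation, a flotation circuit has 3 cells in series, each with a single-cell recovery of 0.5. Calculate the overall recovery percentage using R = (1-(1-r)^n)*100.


87.5%

Complement of single-cell recovery:
1 - r = 1 - 0.5 = 0.5
Raise to power n:
(1 - r)^3 = 0.5^3 = 0.125
Overall recovery:
R = (1 - 0.125) * 100
= 87.5%


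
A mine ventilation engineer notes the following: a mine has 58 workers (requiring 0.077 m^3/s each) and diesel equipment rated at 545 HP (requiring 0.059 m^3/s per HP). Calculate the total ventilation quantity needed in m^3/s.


36.621 m^3/s

Airflow for workers:
Q_people = 58 * 0.077 = 4.466 m^3/s
Airflow for diesel equipment:
Q_diesel = 545 * 0.059 = 32.155 m^3/s
Total ventilation:
Q_total = 4.466 + 32.155
= 36.621 m^3/s


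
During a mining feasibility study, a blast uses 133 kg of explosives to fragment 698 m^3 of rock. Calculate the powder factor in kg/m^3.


0.1905 kg/m^3

Powder factor = explosive mass / rock volume
= 133 / 698
= 0.1905 kg/m^3


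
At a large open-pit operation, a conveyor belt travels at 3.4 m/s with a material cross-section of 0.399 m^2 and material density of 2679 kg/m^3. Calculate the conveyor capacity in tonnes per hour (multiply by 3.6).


Volumetric flow = speed * area
= 3.4 * 0.399 = 1.3566 m^3/s
Mass flow = volumetric * density
= 1.3566 * 2679 = 3634.3314 kg/s
Convert to t/h: multiply by 3.6
Capacity = 3634.3314 * 3.6
= 13083.593 t/h

13083.593 t/h


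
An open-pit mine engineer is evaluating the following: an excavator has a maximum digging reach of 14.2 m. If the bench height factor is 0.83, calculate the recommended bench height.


11.786 m

Bench height = reach * factor
= 14.2 * 0.83
= 11.786 m


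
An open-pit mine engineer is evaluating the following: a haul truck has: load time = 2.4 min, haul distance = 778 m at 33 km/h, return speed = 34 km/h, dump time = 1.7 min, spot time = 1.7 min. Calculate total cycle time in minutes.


8.5875 min

Convert haul speed to m/min: 33 * 1000/60 = 550 m/min
Haul time = 778 / 550 = 1.414545455 min
Convert return speed to m/min: 34 * 1000/60 = 566.6666667 m/min
Return time = 778 / 566.6666667 = 1.372941176 min
Total cycle time:
= 2.4 + 1.414545455 + 1.7 + 1.372941176 + 1.7
= 8.5875 min


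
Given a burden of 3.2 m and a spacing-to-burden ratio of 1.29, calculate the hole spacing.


Spacing = burden * ratio
= 3.2 * 1.29
= 4.128 m

4.128 m


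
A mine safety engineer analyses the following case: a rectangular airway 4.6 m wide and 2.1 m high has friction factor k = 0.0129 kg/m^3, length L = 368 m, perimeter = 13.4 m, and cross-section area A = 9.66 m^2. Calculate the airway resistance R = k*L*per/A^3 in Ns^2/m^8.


0.0706 Ns^2/m^8

Compute the numerator:
k * L * per = 0.0129 * 368 * 13.4
= 63.61248
Compute the denominator:
A^3 = 9.66^3 = 901.428696
Resistance:
R = 63.61248 / 901.428696
= 0.0706 Ns^2/m^8


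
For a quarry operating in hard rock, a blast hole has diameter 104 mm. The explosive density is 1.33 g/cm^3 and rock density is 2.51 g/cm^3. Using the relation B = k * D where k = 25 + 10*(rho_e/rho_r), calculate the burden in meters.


3.1511 m

First, compute k:
rho_e / rho_r = 1.33 / 2.51 = 0.5298804781
k = 25 + 10 * 0.5298804781 = 30.29880478
Then, compute burden:
B = k * D / 1000 = 30.29880478 * 104 / 1000
= 3151.075697 / 1000
= 3.1511 m


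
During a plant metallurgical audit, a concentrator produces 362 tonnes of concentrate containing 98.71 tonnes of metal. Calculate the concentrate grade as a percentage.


27.268%

Grade = (metal in concentrate / concentrate mass) * 100
= (98.71 / 362) * 100
= 0.272679558 * 100
= 27.268%


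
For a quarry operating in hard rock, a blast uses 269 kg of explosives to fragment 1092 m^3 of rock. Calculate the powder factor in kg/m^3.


0.2463 kg/m^3

Powder factor = explosive mass / rock volume
= 269 / 1092
= 0.2463 kg/m^3


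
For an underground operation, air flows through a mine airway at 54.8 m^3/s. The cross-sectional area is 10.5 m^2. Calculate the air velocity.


Velocity = flow rate / cross-sectional area
= 54.8 / 10.5
= 5.219 m/s

5.219 m/s


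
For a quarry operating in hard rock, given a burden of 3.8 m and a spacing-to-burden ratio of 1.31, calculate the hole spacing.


Spacing = burden * ratio
= 3.8 * 1.31
= 4.978 m

4.978 m


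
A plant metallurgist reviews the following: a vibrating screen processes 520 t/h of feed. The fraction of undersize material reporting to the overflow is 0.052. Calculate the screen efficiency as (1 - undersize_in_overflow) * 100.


94.8%

Screen efficiency = (1 - fraction of undersize in overflow) * 100
= (1 - 0.052) * 100
= 0.948 * 100
= 94.8%


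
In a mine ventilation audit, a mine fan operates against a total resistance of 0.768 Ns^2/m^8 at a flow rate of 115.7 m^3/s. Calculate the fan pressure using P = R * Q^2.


10280.8243 Pa

Compute Q^2:
Q^2 = 115.7^2 = 13386.49
Compute pressure:
P = R * Q^2 = 0.768 * 13386.49
= 10280.8243 Pa


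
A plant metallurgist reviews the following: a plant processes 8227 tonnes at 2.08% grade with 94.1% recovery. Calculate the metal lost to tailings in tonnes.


10.0962 tonnes

Total metal in feed:
= 8227 * 2.08 / 100 = 171.1216 tonnes
Metal recovered:
= 171.1216 * 94.1 / 100 = 161.0254256 tonnes
Metal lost to tailings:
= 171.1216 - 161.0254256
= 10.0962 tonnes


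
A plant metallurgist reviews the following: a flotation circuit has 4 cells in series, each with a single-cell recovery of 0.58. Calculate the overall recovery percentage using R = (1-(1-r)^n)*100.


96.8883%

Complement of single-cell recovery:
1 - r = 1 - 0.58 = 0.42
Raise to power n:
(1 - r)^4 = 0.42^4 = 0.03111696
Overall recovery:
R = (1 - 0.03111696) * 100
= 96.8883%


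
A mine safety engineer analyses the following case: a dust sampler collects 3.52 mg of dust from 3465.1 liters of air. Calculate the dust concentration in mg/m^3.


Convert liters to m^3: 1 m^3 = 1000 L
Concentration = mass / volume * 1000
= 3.52 / 3465.1 * 1000
= 0.001015843699 * 1000
= 1.0158 mg/m^3

1.0158 mg/m^3


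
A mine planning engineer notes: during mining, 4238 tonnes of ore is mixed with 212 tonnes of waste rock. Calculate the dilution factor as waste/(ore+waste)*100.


Total material = ore + waste
= 4238 + 212 = 4450 tonnes
Dilution = waste / total * 100
= 212 / 4450 * 100
= 0.04764044944 * 100
= 4.764%

4.764%


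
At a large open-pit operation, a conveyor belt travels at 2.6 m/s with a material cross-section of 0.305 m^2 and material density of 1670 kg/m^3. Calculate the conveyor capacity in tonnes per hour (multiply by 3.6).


4767.516 t/h

Volumetric flow = speed * area
= 2.6 * 0.305 = 0.793 m^3/s
Mass flow = volumetric * density
= 0.793 * 1670 = 1324.31 kg/s
Convert to t/h: multiply by 3.6
Capacity = 1324.31 * 3.6
= 4767.516 t/h


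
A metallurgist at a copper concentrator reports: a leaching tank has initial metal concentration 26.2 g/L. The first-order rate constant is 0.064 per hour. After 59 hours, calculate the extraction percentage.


97.7086%

Compute the exponent:
-k * t = -0.064 * 59 = -3.776
Remaining concentration:
C = 26.2 * exp(-3.776)
= 26.2 * 0.02291416502
= 0.6003511234 g/L
Extracted = 26.2 - 0.6003511234 = 25.59964888 g/L
Extraction % = 25.59964888 / 26.2 * 100
= 97.7086%


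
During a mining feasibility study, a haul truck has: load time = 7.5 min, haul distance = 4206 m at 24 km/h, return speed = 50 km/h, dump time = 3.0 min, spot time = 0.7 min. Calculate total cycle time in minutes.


Convert haul speed to m/min: 24 * 1000/60 = 400 m/min
Haul time = 4206 / 400 = 10.515 min
Convert return speed to m/min: 50 * 1000/60 = 833.3333333 m/min
Return time = 4206 / 833.3333333 = 5.0472 min
Total cycle time:
= 7.5 + 10.515 + 3.0 + 5.0472 + 0.7
= 26.7622 min

26.7622 min


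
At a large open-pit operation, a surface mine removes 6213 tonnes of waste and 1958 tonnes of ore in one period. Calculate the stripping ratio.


Stripping ratio = waste tonnage / ore tonnage
= 6213 / 1958
= 3.1731

3.1731
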